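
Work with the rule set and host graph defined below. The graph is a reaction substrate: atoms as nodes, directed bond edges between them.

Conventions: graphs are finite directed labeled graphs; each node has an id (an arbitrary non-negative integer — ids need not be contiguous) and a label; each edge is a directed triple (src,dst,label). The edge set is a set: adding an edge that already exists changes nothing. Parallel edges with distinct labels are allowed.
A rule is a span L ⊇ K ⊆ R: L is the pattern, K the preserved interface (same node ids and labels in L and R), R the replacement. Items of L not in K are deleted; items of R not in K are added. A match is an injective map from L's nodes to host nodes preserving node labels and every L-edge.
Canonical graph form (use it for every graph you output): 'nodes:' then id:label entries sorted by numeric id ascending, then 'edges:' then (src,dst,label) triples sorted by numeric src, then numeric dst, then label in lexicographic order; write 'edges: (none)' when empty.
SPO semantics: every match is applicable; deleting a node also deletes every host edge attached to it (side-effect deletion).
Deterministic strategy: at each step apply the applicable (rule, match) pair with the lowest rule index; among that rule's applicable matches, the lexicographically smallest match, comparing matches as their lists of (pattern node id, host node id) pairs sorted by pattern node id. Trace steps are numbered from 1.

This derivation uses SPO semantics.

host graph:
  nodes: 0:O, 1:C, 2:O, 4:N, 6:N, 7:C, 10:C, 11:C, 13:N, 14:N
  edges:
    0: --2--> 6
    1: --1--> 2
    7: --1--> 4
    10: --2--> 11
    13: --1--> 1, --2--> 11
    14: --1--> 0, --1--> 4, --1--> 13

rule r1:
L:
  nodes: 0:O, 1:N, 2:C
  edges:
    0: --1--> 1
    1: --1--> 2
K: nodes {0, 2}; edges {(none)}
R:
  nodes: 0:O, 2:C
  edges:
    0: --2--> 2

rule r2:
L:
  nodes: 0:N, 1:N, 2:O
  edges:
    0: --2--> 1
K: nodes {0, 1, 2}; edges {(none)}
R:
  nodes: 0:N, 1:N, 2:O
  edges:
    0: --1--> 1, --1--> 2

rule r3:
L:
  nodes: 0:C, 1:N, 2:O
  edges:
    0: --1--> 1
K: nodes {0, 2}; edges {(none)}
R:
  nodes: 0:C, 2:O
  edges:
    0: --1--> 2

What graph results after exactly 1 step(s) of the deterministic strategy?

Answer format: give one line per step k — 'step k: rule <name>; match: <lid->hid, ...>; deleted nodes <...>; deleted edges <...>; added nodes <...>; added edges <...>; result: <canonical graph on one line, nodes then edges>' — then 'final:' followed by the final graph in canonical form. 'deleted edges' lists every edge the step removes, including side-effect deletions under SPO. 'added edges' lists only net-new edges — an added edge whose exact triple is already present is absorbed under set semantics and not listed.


step 1: rule r3; match: 0->7, 1->4, 2->0; deleted nodes 4; deleted edges (7,4,1); (14,4,1); added nodes (none); added edges (7,0,1); result: nodes: 0:O, 1:C, 2:O, 6:N, 7:C, 10:C, 11:C, 13:N, 14:N edges: (0,6,2); (1,2,1); (7,0,1); (10,11,2); (13,1,1); (13,11,2); (14,0,1); (14,13,1)
final:
nodes: 0:O, 1:C, 2:O, 6:N, 7:C, 10:C, 11:C, 13:N, 14:N
edges: (0,6,2); (1,2,1); (7,0,1); (10,11,2); (13,1,1); (13,11,2); (14,0,1); (14,13,1)


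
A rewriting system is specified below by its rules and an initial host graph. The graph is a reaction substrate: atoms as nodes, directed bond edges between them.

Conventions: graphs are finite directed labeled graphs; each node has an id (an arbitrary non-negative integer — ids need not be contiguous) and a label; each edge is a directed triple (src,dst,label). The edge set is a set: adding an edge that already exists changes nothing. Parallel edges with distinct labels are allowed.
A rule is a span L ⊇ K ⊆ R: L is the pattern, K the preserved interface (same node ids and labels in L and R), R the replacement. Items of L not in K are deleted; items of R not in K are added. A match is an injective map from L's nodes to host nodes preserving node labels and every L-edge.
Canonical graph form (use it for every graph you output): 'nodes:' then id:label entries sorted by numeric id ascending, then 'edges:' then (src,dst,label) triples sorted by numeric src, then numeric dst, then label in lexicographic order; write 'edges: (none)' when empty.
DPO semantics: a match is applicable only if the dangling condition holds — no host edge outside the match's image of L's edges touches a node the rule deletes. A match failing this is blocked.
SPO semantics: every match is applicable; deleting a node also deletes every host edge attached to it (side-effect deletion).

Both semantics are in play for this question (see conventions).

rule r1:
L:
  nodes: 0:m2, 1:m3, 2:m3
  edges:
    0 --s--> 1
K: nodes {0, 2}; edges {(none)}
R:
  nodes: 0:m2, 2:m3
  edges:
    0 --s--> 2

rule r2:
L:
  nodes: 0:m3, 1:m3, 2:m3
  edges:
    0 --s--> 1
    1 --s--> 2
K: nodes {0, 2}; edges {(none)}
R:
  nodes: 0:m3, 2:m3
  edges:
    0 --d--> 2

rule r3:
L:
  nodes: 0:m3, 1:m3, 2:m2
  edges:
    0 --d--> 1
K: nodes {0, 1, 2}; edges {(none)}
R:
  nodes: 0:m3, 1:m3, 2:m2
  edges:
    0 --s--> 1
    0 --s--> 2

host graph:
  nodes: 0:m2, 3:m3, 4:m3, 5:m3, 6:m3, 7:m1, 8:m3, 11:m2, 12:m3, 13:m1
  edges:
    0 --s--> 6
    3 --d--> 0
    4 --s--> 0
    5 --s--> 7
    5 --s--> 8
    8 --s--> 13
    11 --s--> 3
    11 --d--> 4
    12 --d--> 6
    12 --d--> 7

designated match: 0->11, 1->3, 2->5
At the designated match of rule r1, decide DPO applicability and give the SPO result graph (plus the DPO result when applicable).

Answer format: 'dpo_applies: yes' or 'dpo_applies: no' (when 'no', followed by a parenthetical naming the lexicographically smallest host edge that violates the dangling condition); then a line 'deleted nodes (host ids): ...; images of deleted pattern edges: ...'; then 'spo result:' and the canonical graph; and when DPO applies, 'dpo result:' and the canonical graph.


dpo_applies: no
(the rule deletes node 3, which keeps host edge (3,0,d) outside the match image — the dangling condition fails, DPO blocks; SPO proceeds and side-deletes such edges)
deleted nodes (host ids): 3; images of deleted pattern edges: (11,3,s)
spo result:
nodes: 0:m2, 4:m3, 5:m3, 6:m3, 7:m1, 8:m3, 11:m2, 12:m3, 13:m1
edges: (0,6,s); (4,0,s); (5,7,s); (5,8,s); (8,13,s); (11,4,d); (11,5,s); (12,6,d); (12,7,d)


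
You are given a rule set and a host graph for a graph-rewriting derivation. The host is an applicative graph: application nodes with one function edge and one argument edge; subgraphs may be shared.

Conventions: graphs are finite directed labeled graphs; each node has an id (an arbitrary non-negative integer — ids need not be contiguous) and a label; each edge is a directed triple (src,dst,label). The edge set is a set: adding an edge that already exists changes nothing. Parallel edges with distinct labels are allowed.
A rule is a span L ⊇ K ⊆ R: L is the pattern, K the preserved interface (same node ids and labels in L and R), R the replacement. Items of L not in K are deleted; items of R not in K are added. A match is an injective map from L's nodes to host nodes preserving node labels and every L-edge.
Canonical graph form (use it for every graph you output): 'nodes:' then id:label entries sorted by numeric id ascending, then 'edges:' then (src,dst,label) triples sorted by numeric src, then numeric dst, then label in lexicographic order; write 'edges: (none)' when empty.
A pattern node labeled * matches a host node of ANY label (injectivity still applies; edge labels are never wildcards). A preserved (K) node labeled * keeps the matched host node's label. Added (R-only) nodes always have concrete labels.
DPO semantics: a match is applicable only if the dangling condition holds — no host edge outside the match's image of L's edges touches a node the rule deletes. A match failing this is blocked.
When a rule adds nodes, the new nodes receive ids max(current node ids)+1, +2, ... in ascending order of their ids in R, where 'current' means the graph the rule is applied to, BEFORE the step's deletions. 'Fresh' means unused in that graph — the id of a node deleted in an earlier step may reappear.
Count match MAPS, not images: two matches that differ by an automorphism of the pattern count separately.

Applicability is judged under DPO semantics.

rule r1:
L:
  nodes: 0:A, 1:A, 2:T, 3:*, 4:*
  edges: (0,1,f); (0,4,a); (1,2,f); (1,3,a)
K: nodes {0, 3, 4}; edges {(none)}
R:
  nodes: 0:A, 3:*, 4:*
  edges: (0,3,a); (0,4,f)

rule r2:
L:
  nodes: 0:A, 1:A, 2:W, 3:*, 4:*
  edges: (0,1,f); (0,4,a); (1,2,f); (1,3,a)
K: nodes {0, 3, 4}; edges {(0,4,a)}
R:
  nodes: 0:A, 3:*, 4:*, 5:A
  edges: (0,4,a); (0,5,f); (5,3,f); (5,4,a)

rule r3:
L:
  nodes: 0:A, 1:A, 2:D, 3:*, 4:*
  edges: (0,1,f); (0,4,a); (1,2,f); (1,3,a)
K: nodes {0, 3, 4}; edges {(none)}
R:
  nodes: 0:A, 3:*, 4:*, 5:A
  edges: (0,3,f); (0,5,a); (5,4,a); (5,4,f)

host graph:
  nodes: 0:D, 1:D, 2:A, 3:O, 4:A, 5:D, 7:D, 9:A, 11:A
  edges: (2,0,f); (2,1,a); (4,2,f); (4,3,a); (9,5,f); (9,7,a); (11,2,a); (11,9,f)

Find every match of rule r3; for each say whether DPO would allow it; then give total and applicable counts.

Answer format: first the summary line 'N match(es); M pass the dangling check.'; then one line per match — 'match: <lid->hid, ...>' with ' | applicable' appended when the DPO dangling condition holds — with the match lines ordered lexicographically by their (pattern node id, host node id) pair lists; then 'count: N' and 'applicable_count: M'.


2 match(es); 1 pass the dangling check.
match: 0->4, 1->2, 2->0, 3->1, 4->3
match: 0->11, 1->9, 2->5, 3->7, 4->2 | applicable
count: 2
applicable_count: 1


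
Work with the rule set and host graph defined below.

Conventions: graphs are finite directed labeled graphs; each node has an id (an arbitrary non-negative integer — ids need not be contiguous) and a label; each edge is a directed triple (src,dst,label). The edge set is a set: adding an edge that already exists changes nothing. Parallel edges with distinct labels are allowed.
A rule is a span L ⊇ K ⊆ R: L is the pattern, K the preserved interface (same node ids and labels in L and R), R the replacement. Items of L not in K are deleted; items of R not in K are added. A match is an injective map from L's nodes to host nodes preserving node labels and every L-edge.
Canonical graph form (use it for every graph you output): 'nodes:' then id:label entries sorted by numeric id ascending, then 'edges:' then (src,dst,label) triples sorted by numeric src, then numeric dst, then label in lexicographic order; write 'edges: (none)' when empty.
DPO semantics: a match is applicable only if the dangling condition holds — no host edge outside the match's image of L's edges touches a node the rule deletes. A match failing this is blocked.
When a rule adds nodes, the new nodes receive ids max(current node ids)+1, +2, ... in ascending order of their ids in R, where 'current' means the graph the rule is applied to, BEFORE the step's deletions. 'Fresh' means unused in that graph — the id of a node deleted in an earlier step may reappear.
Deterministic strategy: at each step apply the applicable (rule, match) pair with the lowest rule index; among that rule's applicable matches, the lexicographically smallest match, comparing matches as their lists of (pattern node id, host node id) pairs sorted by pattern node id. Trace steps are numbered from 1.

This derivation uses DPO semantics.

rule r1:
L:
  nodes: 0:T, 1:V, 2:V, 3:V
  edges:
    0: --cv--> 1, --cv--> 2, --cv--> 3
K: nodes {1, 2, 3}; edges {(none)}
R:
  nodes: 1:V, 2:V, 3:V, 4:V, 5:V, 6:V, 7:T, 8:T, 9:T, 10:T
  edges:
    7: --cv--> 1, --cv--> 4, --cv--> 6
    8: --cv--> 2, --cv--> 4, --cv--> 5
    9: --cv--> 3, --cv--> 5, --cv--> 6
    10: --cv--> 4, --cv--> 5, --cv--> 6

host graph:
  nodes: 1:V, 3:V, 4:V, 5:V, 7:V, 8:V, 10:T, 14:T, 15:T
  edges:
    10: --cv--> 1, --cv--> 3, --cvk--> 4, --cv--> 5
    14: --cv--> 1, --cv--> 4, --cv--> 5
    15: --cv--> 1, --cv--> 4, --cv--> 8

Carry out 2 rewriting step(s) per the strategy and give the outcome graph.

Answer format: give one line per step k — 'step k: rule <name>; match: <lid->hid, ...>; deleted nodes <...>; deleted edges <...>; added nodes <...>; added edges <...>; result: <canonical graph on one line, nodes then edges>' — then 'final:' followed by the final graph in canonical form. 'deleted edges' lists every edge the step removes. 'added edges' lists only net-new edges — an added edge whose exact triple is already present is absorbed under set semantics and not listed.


step 1: rule r1; match: 0->14, 1->1, 2->4, 3->5; deleted nodes 14; deleted edges (14,1,cv); (14,4,cv); (14,5,cv); added nodes 16, 17, 18, 19, 20, 21, 22; added edges (19,1,cv); (19,16,cv); (19,18,cv); (20,4,cv); (20,16,cv); (20,17,cv); (21,5,cv); (21,17,cv); (21,18,cv); (22,16,cv); (22,17,cv); (22,18,cv); result: nodes: 1:V, 3:V, 4:V, 5:V, 7:V, 8:V, 10:T, 15:T, 16:V, 17:V, 18:V, 19:T, 20:T, 21:T, 22:T edges: (10,1,cv); (10,3,cv); (10,4,cvk); (10,5,cv); (15,1,cv); (15,4,cv); (15,8,cv); (19,1,cv); (19,16,cv); (19,18,cv); (20,4,cv); (20,16,cv); (20,17,cv); (21,5,cv); (21,17,cv); (21,18,cv); (22,16,cv); (22,17,cv); (22,18,cv)
step 2: rule r1; match: 0->15, 1->1, 2->4, 3->8; deleted nodes 15; deleted edges (15,1,cv); (15,4,cv); (15,8,cv); added nodes 23, 24, 25, 26, 27, 28, 29; added edges (26,1,cv); (26,23,cv); (26,25,cv); (27,4,cv); (27,23,cv); (27,24,cv); (28,8,cv); (28,24,cv); (28,25,cv); (29,23,cv); (29,24,cv); (29,25,cv); result: nodes: 1:V, 3:V, 4:V, 5:V, 7:V, 8:V, 10:T, 16:V, 17:V, 18:V, 19:T, 20:T, 21:T, 22:T, 23:V, 24:V, 25:V, 26:T, 27:T, 28:T, 29:T edges: (10,1,cv); (10,3,cv); (10,4,cvk); (10,5,cv); (19,1,cv); (19,16,cv); (19,18,cv); (20,4,cv); (20,16,cv); (20,17,cv); (21,5,cv); (21,17,cv); (21,18,cv); (22,16,cv); (22,17,cv); (22,18,cv); (26,1,cv); (26,23,cv); (26,25,cv); (27,4,cv); (27,23,cv); (27,24,cv); (28,8,cv); (28,24,cv); (28,25,cv); (29,23,cv); (29,24,cv); (29,25,cv)
final:
nodes: 1:V, 3:V, 4:V, 5:V, 7:V, 8:V, 10:T, 16:V, 17:V, 18:V, 19:T, 20:T, 21:T, 22:T, 23:V, 24:V, 25:V, 26:T, 27:T, 28:T, 29:T
edges: (10,1,cv); (10,3,cv); (10,4,cvk); (10,5,cv); (19,1,cv); (19,16,cv); (19,18,cv); (20,4,cv); (20,16,cv); (20,17,cv); (21,5,cv); (21,17,cv); (21,18,cv); (22,16,cv); (22,17,cv); (22,18,cv); (26,1,cv); (26,23,cv); (26,25,cv); (27,4,cv); (27,23,cv); (27,24,cv); (28,8,cv); (28,24,cv); (28,25,cv); (29,23,cv); (29,24,cv); (29,25,cv)


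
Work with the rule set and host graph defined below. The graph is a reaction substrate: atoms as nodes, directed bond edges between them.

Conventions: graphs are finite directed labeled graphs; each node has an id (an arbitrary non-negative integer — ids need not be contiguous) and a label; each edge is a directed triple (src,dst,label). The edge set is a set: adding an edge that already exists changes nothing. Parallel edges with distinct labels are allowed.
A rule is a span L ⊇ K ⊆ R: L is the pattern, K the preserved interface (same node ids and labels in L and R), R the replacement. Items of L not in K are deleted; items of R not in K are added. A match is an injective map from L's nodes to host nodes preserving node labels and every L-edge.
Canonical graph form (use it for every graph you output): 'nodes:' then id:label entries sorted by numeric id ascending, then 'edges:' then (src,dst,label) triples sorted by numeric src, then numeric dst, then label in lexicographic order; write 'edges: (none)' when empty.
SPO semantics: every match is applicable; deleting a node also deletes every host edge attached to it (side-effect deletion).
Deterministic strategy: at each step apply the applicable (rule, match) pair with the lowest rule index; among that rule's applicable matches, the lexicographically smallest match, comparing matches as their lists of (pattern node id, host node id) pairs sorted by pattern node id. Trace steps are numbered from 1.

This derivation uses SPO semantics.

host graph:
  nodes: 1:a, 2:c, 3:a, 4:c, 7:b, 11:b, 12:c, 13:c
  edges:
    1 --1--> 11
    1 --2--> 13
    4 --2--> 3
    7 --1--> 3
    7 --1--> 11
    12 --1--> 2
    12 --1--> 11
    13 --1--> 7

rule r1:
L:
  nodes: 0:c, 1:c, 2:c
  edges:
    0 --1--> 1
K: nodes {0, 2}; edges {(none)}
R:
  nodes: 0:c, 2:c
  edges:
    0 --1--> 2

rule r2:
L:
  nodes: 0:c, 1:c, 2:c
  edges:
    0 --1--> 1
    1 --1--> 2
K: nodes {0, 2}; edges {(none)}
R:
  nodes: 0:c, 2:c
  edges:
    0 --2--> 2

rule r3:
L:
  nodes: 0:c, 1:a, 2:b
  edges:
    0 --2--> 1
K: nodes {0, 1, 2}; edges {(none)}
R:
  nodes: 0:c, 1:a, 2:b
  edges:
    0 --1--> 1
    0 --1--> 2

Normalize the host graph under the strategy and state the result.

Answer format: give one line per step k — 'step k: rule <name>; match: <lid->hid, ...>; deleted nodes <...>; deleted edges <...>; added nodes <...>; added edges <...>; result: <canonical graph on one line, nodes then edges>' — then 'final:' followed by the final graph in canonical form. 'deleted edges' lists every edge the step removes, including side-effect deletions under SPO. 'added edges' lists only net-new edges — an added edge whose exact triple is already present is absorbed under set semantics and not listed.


step 1: rule r1; match: 0->12, 1->2, 2->4; deleted nodes 2; deleted edges (12,2,1); added nodes (none); added edges (12,4,1); result: nodes: 1:a, 3:a, 4:c, 7:b, 11:b, 12:c, 13:c edges: (1,11,1); (1,13,2); (4,3,2); (7,3,1); (7,11,1); (12,4,1); (12,11,1); (13,7,1)
step 2: rule r1; match: 0->12, 1->4, 2->13; deleted nodes 4; deleted edges (4,3,2); (12,4,1); added nodes (none); added edges (12,13,1); result: nodes: 1:a, 3:a, 7:b, 11:b, 12:c, 13:c edges: (1,11,1); (1,13,2); (7,3,1); (7,11,1); (12,11,1); (12,13,1); (13,7,1)
final:
nodes: 1:a, 3:a, 7:b, 11:b, 12:c, 13:c
edges: (1,11,1); (1,13,2); (7,3,1); (7,11,1); (12,11,1); (12,13,1); (13,7,1)


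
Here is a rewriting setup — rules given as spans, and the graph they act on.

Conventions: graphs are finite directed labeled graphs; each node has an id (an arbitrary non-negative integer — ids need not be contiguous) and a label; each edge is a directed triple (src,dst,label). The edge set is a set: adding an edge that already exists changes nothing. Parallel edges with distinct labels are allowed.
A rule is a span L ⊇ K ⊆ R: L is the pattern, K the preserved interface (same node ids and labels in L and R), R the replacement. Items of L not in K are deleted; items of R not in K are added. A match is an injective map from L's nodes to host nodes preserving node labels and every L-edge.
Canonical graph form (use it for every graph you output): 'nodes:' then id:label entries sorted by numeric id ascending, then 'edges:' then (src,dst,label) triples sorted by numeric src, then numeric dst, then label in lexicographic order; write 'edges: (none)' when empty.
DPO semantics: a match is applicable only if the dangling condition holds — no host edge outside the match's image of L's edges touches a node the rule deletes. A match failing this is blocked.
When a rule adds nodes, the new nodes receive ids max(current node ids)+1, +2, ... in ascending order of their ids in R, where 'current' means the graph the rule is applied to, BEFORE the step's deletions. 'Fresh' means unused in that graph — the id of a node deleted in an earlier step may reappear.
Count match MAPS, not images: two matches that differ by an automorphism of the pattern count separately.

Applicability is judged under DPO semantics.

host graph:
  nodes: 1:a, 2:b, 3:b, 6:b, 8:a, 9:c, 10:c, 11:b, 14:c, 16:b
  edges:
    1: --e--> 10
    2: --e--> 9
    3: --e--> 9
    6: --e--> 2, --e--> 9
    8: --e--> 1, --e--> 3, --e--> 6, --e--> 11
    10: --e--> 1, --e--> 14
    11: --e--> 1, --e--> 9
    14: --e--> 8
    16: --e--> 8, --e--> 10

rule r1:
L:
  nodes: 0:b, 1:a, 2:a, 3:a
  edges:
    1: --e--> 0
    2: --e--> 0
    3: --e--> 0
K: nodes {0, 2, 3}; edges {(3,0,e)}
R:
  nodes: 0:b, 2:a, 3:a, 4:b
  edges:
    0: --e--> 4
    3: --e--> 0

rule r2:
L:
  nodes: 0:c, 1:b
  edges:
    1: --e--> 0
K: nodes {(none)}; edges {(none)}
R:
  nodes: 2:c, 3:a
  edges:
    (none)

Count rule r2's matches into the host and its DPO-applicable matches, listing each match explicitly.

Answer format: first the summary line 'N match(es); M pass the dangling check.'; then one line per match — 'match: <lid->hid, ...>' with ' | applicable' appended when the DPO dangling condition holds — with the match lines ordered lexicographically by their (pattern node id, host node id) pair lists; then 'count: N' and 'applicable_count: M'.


5 match(es); 0 pass the dangling check.
match: 0->9, 1->2
match: 0->9, 1->3
match: 0->9, 1->6
match: 0->9, 1->11
match: 0->10, 1->16
count: 5
applicable_count: 0


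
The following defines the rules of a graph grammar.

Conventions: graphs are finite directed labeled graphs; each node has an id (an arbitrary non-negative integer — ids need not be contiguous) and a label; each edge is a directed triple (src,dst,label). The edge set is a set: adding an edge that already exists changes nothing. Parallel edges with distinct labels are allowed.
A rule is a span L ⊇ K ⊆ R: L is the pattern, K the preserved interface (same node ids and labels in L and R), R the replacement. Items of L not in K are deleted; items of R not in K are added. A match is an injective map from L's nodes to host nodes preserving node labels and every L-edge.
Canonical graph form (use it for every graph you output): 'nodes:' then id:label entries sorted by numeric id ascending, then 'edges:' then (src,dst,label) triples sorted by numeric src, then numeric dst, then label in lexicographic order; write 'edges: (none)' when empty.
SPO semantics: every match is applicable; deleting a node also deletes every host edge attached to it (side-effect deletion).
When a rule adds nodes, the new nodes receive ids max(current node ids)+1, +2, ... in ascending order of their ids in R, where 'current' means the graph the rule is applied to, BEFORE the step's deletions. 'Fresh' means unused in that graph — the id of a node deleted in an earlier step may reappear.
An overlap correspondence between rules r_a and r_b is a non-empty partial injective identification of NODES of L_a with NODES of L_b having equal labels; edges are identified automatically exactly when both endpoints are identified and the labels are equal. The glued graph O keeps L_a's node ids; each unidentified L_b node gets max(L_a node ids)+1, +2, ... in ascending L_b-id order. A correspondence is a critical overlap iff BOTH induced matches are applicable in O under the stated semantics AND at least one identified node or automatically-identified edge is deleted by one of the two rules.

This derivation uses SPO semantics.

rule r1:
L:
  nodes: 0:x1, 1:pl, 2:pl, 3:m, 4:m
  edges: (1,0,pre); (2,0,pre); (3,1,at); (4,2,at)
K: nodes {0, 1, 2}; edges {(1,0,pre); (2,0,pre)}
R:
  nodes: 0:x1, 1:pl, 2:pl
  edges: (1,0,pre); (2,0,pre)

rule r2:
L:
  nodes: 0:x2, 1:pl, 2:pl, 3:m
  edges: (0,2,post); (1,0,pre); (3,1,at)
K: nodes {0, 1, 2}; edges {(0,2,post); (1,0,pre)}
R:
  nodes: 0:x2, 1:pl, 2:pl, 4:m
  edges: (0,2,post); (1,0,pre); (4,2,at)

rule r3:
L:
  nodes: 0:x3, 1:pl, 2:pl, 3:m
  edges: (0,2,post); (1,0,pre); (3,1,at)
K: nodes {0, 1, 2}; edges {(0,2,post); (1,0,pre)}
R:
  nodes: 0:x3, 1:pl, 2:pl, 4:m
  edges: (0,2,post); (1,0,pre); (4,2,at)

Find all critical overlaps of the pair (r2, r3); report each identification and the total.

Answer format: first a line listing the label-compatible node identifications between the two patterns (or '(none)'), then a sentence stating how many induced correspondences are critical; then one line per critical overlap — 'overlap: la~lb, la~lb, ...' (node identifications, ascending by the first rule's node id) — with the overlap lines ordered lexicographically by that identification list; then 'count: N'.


label-compatible node identifications between L(r2) and L(r3): 1~1, 1~2, 2~1, 2~2, 3~3
7 of the induced correspondences are critical overlaps of r2 and r3.
overlap: 1~1, 2~2, 3~3
overlap: 1~1, 3~3
overlap: 1~2, 2~1, 3~3
overlap: 1~2, 3~3
overlap: 2~1, 3~3
overlap: 2~2, 3~3
overlap: 3~3
count: 7


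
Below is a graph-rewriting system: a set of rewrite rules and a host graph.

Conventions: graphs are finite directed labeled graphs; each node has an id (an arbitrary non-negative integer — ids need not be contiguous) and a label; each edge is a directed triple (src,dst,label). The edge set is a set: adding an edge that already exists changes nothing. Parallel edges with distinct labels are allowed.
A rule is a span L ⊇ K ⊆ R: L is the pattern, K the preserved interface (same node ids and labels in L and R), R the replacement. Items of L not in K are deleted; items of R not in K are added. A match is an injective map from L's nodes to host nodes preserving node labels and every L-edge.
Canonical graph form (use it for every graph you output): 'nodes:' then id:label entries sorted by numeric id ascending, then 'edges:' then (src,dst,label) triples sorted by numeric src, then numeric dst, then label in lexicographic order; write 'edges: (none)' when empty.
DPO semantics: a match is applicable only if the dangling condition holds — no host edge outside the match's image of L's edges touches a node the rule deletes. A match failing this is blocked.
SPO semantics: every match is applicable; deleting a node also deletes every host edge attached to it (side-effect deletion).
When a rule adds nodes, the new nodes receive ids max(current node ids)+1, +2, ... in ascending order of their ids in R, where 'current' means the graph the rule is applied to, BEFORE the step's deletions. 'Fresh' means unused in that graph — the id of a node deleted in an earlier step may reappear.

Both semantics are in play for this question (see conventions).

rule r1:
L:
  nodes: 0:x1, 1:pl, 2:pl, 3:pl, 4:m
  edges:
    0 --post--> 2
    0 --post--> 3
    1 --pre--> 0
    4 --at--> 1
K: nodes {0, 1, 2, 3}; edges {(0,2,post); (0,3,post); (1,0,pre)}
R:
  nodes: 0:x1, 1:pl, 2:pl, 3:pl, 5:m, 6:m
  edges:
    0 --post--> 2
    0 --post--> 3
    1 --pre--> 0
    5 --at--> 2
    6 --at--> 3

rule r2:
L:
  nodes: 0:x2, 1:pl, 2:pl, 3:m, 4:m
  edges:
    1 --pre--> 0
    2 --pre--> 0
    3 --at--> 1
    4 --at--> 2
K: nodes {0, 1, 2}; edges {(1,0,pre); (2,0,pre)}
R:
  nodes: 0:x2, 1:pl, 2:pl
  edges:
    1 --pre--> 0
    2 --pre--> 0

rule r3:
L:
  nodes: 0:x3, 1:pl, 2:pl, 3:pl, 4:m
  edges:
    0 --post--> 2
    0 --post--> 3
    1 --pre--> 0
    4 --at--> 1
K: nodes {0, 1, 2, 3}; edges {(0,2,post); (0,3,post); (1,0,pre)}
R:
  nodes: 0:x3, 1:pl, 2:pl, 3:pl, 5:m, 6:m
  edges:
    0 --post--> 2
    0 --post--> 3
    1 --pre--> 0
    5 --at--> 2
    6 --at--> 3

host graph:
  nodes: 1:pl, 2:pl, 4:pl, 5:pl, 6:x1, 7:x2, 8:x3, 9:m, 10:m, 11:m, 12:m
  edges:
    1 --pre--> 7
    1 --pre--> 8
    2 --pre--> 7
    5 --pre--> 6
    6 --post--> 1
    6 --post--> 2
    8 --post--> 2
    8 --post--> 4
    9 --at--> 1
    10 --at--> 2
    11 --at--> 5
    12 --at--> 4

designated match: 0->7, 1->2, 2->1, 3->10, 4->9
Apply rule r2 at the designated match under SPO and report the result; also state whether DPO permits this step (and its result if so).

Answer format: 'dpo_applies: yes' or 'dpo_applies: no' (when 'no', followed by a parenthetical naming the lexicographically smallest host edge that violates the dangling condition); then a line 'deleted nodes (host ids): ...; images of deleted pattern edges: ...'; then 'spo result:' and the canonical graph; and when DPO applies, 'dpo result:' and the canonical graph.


dpo_applies: yes
deleted nodes (host ids): 9, 10; images of deleted pattern edges: (9,1,at); (10,2,at)
spo result:
nodes: 1:pl, 2:pl, 4:pl, 5:pl, 6:x1, 7:x2, 8:x3, 11:m, 12:m
edges: (1,7,pre); (1,8,pre); (2,7,pre); (5,6,pre); (6,1,post); (6,2,post); (8,2,post); (8,4,post); (11,5,at); (12,4,at)
dpo result:
nodes: 1:pl, 2:pl, 4:pl, 5:pl, 6:x1, 7:x2, 8:x3, 11:m, 12:m
edges: (1,7,pre); (1,8,pre); (2,7,pre); (5,6,pre); (6,1,post); (6,2,post); (8,2,post); (8,4,post); (11,5,at); (12,4,at)


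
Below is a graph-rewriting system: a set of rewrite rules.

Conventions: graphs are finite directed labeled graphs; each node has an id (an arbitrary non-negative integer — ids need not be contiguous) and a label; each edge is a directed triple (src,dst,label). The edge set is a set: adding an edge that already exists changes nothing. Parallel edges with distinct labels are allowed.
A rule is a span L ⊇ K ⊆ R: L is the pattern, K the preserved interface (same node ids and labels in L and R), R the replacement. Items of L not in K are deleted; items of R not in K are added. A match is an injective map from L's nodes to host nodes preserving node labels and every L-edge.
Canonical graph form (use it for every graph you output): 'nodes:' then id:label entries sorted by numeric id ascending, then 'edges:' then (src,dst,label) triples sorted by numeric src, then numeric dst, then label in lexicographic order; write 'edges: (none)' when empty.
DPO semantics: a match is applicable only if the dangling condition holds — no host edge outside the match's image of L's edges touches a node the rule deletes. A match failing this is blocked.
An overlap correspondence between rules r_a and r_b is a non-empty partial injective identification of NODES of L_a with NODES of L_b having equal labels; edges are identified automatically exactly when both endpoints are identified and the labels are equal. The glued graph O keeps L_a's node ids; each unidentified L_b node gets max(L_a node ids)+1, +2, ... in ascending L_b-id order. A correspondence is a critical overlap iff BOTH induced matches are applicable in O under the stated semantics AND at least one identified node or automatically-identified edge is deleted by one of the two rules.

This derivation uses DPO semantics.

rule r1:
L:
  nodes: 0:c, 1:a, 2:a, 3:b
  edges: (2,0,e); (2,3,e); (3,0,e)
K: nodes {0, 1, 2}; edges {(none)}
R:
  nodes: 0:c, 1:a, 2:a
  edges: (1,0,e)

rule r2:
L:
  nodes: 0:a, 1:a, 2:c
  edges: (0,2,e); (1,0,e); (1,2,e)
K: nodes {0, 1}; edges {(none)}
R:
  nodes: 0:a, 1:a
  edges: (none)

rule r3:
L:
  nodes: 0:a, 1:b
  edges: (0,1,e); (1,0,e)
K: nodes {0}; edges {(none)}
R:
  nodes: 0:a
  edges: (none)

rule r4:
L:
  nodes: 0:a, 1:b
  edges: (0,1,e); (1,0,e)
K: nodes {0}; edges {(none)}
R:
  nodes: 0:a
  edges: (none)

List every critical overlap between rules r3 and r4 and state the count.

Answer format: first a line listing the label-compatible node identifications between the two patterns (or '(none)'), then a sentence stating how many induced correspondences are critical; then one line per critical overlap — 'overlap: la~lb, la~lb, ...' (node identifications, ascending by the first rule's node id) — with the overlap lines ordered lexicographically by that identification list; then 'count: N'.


label-compatible node identifications between L(r3) and L(r4): 0~0, 1~1
1 of the induced correspondences is a critical overlap of r3 and r4.
overlap: 0~0, 1~1
count: 1


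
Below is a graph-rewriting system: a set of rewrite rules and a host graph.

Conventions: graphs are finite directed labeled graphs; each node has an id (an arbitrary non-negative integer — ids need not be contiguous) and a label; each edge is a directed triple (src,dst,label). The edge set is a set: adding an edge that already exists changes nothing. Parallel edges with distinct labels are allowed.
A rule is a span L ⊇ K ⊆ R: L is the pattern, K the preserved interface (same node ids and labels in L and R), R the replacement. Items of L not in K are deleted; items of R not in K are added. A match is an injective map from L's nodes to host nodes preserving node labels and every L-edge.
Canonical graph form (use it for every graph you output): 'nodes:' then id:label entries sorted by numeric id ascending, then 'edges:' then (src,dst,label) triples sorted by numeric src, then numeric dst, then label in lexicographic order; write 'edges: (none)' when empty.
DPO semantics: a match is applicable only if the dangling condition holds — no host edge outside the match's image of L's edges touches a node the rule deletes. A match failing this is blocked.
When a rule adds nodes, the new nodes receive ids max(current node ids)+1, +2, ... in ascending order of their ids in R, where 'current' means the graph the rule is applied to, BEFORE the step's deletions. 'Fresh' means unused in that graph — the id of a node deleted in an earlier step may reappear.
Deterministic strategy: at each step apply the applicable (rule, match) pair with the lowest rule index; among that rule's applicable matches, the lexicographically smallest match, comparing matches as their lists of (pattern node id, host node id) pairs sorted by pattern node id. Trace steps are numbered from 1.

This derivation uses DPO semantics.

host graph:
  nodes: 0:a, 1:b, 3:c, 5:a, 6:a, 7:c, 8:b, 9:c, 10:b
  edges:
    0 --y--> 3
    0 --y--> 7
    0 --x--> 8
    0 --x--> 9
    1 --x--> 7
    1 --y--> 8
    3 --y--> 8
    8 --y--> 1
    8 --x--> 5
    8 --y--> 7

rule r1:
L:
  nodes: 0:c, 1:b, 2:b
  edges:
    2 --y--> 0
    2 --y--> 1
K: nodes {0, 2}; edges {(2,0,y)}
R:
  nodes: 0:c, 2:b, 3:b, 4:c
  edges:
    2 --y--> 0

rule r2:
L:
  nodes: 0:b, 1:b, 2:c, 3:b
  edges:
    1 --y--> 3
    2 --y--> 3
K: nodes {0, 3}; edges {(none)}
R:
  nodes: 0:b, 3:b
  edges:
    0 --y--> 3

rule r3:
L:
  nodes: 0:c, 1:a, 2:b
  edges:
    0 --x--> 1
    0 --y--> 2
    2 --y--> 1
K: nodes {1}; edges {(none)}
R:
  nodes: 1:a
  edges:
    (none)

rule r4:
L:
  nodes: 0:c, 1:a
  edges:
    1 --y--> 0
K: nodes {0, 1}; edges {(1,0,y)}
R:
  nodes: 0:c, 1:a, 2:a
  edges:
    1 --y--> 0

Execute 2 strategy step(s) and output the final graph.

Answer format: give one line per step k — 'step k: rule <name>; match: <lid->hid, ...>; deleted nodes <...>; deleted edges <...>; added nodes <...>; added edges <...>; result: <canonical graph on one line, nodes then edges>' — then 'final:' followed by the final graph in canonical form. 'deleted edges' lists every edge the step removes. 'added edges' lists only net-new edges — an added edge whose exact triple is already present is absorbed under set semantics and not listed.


step 1: rule r4; match: 0->3, 1->0; deleted nodes (none); deleted edges (none); added nodes 11; added edges (none); result: nodes: 0:a, 1:b, 3:c, 5:a, 6:a, 7:c, 8:b, 9:c, 10:b, 11:a edges: (0,3,y); (0,7,y); (0,8,x); (0,9,x); (1,7,x); (1,8,y); (3,8,y); (8,1,y); (8,5,x); (8,7,y)
step 2: rule r4; match: 0->3, 1->0; deleted nodes (none); deleted edges (none); added nodes 12; added edges (none); result: nodes: 0:a, 1:b, 3:c, 5:a, 6:a, 7:c, 8:b, 9:c, 10:b, 11:a, 12:a edges: (0,3,y); (0,7,y); (0,8,x); (0,9,x); (1,7,x); (1,8,y); (3,8,y); (8,1,y); (8,5,x); (8,7,y)
final:
nodes: 0:a, 1:b, 3:c, 5:a, 6:a, 7:c, 8:b, 9:c, 10:b, 11:a, 12:a
edges: (0,3,y); (0,7,y); (0,8,x); (0,9,x); (1,7,x); (1,8,y); (3,8,y); (8,1,y); (8,5,x); (8,7,y)


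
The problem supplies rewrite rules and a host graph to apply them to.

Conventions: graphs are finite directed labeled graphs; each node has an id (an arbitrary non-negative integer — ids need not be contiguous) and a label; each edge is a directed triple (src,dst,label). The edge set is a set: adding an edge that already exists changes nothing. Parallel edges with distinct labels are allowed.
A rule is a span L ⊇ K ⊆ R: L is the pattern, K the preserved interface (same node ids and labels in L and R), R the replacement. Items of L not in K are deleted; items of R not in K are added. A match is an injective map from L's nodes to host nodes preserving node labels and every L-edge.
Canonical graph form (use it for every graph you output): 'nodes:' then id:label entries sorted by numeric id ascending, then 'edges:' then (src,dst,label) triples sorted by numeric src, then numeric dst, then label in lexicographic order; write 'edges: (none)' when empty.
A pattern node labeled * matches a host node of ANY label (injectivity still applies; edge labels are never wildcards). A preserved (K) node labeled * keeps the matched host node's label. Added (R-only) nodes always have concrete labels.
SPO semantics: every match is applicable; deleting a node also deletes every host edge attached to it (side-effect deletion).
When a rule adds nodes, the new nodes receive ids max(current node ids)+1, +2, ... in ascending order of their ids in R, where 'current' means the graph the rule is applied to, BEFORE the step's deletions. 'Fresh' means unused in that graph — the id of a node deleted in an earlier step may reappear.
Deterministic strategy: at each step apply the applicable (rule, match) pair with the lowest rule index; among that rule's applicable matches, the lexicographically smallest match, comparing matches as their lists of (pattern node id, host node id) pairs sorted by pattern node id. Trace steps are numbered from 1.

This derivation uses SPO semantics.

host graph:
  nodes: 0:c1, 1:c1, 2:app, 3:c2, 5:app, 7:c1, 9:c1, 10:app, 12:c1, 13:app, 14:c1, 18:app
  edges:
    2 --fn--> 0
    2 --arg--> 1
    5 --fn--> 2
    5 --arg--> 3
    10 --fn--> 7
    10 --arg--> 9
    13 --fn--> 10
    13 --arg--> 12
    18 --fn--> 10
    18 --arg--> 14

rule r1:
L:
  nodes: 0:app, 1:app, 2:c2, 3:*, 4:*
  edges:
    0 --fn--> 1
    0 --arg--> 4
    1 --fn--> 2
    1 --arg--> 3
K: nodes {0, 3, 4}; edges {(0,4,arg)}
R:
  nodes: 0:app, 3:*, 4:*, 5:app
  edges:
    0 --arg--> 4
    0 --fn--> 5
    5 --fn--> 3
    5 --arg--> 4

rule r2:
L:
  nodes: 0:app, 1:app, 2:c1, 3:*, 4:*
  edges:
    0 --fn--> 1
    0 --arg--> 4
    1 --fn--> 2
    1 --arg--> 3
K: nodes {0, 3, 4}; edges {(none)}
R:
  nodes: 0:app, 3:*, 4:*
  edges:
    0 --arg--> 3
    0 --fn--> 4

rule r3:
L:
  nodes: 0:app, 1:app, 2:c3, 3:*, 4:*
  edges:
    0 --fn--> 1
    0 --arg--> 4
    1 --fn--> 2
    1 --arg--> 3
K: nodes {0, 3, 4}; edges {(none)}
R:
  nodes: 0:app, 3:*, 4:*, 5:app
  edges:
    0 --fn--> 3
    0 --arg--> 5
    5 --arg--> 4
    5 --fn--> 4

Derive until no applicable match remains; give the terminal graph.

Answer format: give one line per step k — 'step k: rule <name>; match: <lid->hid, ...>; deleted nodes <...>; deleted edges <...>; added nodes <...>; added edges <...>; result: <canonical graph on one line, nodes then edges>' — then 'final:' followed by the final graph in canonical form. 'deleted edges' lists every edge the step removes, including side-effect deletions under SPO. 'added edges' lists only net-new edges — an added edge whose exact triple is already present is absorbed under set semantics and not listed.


step 1: rule r2; match: 0->5, 1->2, 2->0, 3->1, 4->3; deleted nodes 0, 2; deleted edges (2,0,fn); (2,1,arg); (5,2,fn); (5,3,arg); added nodes (none); added edges (5,1,arg); (5,3,fn); result: nodes: 1:c1, 3:c2, 5:app, 7:c1, 9:c1, 10:app, 12:c1, 13:app, 14:c1, 18:app edges: (5,1,arg); (5,3,fn); (10,7,fn); (10,9,arg); (13,10,fn); (13,12,arg); (18,10,fn); (18,14,arg)
step 2: rule r2; match: 0->13, 1->10, 2->7, 3->9, 4->12; deleted nodes 7, 10; deleted edges (10,7,fn); (10,9,arg); (13,10,fn); (13,12,arg); (18,10,fn); added nodes (none); added edges (13,9,arg); (13,12,fn); result: nodes: 1:c1, 3:c2, 5:app, 9:c1, 12:c1, 13:app, 14:c1, 18:app edges: (5,1,arg); (5,3,fn); (13,9,arg); (13,12,fn); (18,14,arg)
final:
nodes: 1:c1, 3:c2, 5:app, 9:c1, 12:c1, 13:app, 14:c1, 18:app
edges: (5,1,arg); (5,3,fn); (13,9,arg); (13,12,fn); (18,14,arg)


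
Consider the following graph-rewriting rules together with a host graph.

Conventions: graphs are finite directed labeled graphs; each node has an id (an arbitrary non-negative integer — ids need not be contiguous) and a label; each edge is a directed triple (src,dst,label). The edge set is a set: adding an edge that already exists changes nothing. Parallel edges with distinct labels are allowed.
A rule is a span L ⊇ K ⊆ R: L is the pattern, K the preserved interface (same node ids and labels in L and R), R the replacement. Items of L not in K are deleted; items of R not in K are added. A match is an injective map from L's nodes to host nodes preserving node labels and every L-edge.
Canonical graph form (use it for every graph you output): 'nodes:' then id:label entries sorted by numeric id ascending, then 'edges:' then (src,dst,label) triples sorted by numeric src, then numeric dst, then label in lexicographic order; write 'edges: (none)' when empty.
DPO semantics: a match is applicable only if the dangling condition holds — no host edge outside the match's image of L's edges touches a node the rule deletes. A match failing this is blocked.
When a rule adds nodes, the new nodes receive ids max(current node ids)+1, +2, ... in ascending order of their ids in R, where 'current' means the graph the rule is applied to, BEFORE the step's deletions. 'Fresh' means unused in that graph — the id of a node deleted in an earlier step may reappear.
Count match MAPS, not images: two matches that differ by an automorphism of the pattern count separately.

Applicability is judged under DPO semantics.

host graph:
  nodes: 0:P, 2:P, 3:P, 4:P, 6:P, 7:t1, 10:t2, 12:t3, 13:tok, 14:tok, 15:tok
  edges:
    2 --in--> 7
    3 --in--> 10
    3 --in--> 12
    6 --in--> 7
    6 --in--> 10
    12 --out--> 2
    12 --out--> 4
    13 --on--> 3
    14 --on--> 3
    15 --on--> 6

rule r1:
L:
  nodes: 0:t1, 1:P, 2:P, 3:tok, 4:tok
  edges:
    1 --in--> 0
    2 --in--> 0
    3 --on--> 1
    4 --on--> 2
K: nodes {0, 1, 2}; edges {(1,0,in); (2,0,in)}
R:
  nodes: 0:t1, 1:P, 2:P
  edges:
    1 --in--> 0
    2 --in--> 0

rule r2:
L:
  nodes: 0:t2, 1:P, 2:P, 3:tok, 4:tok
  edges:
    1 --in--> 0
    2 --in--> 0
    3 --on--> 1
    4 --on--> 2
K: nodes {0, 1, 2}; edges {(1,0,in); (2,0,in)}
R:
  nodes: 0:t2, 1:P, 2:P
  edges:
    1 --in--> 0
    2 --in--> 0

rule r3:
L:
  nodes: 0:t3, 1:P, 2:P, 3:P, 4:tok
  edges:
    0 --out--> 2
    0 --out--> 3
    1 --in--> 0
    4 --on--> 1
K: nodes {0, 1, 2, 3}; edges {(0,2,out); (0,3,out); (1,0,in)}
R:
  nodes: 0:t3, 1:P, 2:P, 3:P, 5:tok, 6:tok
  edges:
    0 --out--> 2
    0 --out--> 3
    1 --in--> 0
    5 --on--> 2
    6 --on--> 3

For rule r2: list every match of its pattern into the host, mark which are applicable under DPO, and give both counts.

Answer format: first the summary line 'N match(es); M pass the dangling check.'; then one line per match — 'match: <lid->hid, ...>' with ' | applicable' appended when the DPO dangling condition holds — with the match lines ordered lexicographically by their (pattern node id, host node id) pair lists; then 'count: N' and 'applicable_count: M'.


4 match(es); 4 pass the dangling check.
match: 0->10, 1->3, 2->6, 3->13, 4->15 | applicable
match: 0->10, 1->3, 2->6, 3->14, 4->15 | applicable
match: 0->10, 1->6, 2->3, 3->15, 4->13 | applicable
match: 0->10, 1->6, 2->3, 3->15, 4->14 | applicable
count: 4
applicable_count: 4
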